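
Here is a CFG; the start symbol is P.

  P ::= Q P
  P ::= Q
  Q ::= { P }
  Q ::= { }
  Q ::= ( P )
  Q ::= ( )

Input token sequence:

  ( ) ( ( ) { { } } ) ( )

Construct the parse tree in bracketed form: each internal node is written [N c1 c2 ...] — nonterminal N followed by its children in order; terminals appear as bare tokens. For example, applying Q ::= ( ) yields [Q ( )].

[P [Q ( )] [P [Q ( [P [Q ( )] [P [Q { [P [Q { }]] }]]] )] [P [Q ( )]]]]

P
Q P
( ) P
( ) Q P
( ) ( P ) P
( ) ( Q P ) P
( ) ( ( ) P ) P
( ) ( ( ) Q ) P
( ) ( ( ) { P } ) P
( ) ( ( ) { Q } ) P
( ) ( ( ) { { } } ) P
( ) ( ( ) { { } } ) Q
( ) ( ( ) { { } } ) ( )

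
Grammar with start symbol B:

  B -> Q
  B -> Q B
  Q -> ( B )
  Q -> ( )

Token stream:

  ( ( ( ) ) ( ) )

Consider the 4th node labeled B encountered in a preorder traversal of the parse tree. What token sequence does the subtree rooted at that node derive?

[B [Q ( [B [Q ( [B [Q ( )]] )] [B [Q ( )]]] )]]

( )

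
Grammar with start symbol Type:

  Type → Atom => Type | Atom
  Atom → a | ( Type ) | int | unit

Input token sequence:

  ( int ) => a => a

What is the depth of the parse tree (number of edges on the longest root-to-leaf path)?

[Type [Atom ( [Type [Atom int]] )] => [Type [Atom a] => [Type [Atom a]]]]

4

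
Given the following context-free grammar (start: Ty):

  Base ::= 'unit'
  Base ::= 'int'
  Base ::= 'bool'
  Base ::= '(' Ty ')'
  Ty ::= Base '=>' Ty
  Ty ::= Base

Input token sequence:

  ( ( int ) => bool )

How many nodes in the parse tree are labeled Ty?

[Ty [Base ( [Ty [Base ( [Ty [Base int]] )] => [Ty [Base bool]]] )]]

4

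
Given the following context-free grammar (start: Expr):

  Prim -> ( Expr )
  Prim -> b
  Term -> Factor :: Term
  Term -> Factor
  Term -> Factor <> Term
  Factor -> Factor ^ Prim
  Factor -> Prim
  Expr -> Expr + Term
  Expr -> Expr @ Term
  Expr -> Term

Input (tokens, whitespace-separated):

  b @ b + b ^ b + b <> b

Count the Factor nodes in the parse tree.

[Expr [Expr [Expr [Expr [Term [Factor [Prim b]]]] @ [Term [Factor [Prim b]]]] + [Term [Factor [Factor [Prim b]] ^ [Prim b]]]] + [Term [Factor [Prim b]] <> [Term [Factor [Prim b]]]]]

6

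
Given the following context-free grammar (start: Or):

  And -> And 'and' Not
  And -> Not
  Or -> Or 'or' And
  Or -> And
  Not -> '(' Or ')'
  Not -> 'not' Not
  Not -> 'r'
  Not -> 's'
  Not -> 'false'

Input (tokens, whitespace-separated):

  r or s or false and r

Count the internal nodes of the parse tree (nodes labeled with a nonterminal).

11

[Or [Or [Or [And [Not r]]] or [And [Not s]]] or [And [And [Not false]] and [Not r]]]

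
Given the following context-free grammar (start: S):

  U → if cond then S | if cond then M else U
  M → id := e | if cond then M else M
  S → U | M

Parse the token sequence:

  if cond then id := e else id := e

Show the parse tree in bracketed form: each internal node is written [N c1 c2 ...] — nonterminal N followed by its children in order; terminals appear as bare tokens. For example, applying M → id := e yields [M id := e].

S
M
if cond then M else M
if cond then id := e else M
if cond then id := e else id := e

[S [M if cond then [M id := e] else [M id := e]]]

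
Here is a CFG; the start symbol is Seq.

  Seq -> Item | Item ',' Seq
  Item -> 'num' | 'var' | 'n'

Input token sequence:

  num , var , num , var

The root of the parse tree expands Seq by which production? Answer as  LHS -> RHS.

[Seq [Item num] , [Seq [Item var] , [Seq [Item num] , [Seq [Item var]]]]]

Seq -> Item ',' Seq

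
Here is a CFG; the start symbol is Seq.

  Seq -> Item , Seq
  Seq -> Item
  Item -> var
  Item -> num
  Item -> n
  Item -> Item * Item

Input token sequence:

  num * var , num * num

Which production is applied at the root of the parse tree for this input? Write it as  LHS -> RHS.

Seq -> Item , Seq

[Seq [Item [Item num] * [Item var]] , [Seq [Item [Item num] * [Item num]]]]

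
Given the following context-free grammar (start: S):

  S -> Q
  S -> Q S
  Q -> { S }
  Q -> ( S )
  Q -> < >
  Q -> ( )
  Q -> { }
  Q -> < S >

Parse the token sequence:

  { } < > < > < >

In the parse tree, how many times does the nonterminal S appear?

4

[S [Q { }] [S [Q < >] [S [Q < >] [S [Q < >]]]]]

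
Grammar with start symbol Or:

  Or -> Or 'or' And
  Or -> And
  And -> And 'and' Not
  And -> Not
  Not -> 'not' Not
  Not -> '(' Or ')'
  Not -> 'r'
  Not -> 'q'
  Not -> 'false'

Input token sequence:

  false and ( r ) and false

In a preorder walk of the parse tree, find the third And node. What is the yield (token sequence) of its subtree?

[Or [And [And [And [Not false]] and [Not ( [Or [And [Not r]]] )]] and [Not false]]]

false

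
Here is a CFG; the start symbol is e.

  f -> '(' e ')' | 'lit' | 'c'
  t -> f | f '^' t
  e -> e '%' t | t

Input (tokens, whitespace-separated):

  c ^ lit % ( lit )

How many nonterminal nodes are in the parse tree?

[e [e [t [f c] ^ [t [f lit]]]] % [t [f ( [e [t [f lit]]] )]]]

11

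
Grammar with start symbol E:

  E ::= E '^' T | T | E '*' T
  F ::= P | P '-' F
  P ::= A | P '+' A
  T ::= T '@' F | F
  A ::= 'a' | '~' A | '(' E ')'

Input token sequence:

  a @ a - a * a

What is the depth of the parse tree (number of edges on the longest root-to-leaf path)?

[E [E [T [T [F [P [A a]]]] @ [F [P [A a]] - [F [P [A a]]]]]] * [T [F [P [A a]]]]]

7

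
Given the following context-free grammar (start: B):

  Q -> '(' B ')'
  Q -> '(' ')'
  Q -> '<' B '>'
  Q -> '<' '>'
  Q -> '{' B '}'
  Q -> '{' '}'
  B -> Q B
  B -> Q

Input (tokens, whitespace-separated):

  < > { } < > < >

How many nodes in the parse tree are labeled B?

4

[B [Q < >] [B [Q { }] [B [Q < >] [B [Q < >]]]]]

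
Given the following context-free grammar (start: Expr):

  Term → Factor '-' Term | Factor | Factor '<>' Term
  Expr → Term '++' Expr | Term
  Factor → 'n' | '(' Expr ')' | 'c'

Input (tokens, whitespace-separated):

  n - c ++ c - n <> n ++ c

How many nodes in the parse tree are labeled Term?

[Expr [Term [Factor n] - [Term [Factor c]]] ++ [Expr [Term [Factor c] - [Term [Factor n] <> [Term [Factor n]]]] ++ [Expr [Term [Factor c]]]]]

6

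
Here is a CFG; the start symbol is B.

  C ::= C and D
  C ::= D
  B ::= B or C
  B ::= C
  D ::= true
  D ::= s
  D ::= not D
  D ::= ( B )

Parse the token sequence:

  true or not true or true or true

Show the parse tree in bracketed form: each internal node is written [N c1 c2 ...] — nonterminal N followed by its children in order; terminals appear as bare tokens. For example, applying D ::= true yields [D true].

B
B or C
B or C or C
B or C or C or C
C or C or C or C
D or C or C or C
true or C or C or C
true or D or C or C
true or not D or C or C
true or not true or C or C
true or not true or D or C
true or not true or true or C
true or not true or true or D
true or not true or true or true

[B [B [B [B [C [D true]]] or [C [D not [D true]]]] or [C [D true]]] or [C [D true]]]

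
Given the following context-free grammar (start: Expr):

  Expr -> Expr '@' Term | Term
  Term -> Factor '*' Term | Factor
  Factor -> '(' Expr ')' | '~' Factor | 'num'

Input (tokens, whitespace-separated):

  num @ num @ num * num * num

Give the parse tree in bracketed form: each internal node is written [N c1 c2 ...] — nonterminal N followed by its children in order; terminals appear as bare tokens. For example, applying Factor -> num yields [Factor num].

[Expr [Expr [Expr [Term [Factor num]]] @ [Term [Factor num]]] @ [Term [Factor num] * [Term [Factor num] * [Term [Factor num]]]]]

Expr
Expr @ Term
Expr @ Term @ Term
Term @ Term @ Term
Factor @ Term @ Term
num @ Term @ Term
num @ Factor @ Term
num @ num @ Term
num @ num @ Factor * Term
num @ num @ num * Term
num @ num @ num * Factor * Term
num @ num @ num * num * Term
num @ num @ num * num * Factor
num @ num @ num * num * num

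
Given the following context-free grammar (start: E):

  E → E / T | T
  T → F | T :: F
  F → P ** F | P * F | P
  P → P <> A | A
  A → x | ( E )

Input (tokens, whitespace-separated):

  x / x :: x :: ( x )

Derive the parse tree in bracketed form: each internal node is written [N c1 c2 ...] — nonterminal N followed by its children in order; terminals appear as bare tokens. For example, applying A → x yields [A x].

E
E / T
T / T
F / T
P / T
A / T
x / T
x / T :: F
x / T :: F :: F
x / F :: F :: F
x / P :: F :: F
x / A :: F :: F
x / x :: F :: F
x / x :: P :: F
x / x :: A :: F
x / x :: x :: F
x / x :: x :: P
x / x :: x :: A
x / x :: x :: ( E )
x / x :: x :: ( T )
x / x :: x :: ( F )
x / x :: x :: ( P )
x / x :: x :: ( A )
x / x :: x :: ( x )

[E [E [T [F [P [A x]]]]] / [T [T [T [F [P [A x]]]] :: [F [P [A x]]]] :: [F [P [A ( [E [T [F [P [A x]]]]] )]]]]]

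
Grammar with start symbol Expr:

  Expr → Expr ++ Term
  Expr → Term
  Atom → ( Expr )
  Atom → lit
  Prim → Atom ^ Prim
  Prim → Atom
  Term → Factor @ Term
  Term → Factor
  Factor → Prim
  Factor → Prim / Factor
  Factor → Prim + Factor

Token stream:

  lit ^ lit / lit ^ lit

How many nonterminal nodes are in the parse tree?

[Expr [Term [Factor [Prim [Atom lit] ^ [Prim [Atom lit]]] / [Factor [Prim [Atom lit] ^ [Prim [Atom lit]]]]]]]

12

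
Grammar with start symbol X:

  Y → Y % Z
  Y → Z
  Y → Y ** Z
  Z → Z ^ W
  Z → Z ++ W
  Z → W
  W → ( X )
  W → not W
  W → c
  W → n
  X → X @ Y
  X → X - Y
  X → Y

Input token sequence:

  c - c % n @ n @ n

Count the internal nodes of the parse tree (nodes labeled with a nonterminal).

[X [X [X [X [Y [Z [W c]]]] - [Y [Y [Z [W c]]] % [Z [W n]]]] @ [Y [Z [W n]]]] @ [Y [Z [W n]]]]

19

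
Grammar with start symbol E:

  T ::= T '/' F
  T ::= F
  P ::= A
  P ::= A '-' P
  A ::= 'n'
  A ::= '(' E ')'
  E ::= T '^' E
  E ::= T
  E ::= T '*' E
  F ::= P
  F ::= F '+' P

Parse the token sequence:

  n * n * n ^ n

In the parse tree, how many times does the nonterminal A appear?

[E [T [F [P [A n]]]] * [E [T [F [P [A n]]]] * [E [T [F [P [A n]]]] ^ [E [T [F [P [A n]]]]]]]]

4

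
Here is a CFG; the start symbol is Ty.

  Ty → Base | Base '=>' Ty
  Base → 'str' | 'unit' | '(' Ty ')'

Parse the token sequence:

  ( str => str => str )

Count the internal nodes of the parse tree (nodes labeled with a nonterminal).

[Ty [Base ( [Ty [Base str] => [Ty [Base str] => [Ty [Base str]]]] )]]

8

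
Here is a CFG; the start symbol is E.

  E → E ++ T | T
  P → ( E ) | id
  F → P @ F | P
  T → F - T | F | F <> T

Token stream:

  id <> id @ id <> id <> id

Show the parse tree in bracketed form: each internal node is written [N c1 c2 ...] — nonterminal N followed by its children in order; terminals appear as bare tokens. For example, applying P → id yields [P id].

E
T
F <> T
P <> T
id <> T
id <> F <> T
id <> P @ F <> T
id <> id @ F <> T
id <> id @ P <> T
id <> id @ id <> T
id <> id @ id <> F <> T
id <> id @ id <> P <> T
id <> id @ id <> id <> T
id <> id @ id <> id <> F
id <> id @ id <> id <> P
id <> id @ id <> id <> id

[E [T [F [P id]] <> [T [F [P id] @ [F [P id]]] <> [T [F [P id]] <> [T [F [P id]]]]]]]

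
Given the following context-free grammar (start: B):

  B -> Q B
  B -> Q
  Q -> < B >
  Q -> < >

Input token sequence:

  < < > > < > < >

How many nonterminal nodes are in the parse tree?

8

[B [Q < [B [Q < >]] >] [B [Q < >] [B [Q < >]]]]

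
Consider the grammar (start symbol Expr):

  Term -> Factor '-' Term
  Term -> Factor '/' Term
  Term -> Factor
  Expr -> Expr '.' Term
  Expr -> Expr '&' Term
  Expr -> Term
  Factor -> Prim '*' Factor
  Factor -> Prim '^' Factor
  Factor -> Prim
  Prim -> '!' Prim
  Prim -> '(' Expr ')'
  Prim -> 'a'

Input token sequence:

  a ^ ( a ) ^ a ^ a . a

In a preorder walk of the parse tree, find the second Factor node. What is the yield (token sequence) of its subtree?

( a ) ^ a ^ a

[Expr [Expr [Term [Factor [Prim a] ^ [Factor [Prim ( [Expr [Term [Factor [Prim a]]]] )] ^ [Factor [Prim a] ^ [Factor [Prim a]]]]]]] . [Term [Factor [Prim a]]]]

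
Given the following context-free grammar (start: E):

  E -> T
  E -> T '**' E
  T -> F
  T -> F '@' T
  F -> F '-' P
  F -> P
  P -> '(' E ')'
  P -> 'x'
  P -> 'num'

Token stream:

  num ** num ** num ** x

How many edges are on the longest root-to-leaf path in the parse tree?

[E [T [F [P num]]] ** [E [T [F [P num]]] ** [E [T [F [P num]]] ** [E [T [F [P x]]]]]]]

7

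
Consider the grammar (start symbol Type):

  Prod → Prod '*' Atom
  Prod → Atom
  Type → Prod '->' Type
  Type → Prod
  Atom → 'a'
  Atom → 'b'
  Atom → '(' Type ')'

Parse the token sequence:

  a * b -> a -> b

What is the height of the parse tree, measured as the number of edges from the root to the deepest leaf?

5

[Type [Prod [Prod [Atom a]] * [Atom b]] -> [Type [Prod [Atom a]] -> [Type [Prod [Atom b]]]]]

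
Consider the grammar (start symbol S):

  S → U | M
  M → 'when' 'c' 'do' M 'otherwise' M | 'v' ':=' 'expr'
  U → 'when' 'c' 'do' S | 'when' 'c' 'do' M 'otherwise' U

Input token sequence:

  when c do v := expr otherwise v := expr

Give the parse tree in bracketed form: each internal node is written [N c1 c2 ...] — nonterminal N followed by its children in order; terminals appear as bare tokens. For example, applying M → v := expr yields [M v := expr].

S
M
when c do M otherwise M
when c do v := expr otherwise M
when c do v := expr otherwise v := expr

[S [M when c do [M v := expr] otherwise [M v := expr]]]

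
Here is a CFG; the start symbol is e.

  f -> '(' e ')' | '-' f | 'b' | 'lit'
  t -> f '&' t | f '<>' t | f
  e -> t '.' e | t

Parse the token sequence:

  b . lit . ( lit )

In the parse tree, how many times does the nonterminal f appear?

4

[e [t [f b]] . [e [t [f lit]] . [e [t [f ( [e [t [f lit]]] )]]]]]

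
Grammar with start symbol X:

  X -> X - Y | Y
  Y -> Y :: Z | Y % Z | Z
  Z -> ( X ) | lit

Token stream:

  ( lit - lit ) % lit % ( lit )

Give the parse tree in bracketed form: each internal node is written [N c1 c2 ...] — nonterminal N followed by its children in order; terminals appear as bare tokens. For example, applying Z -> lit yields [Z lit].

X
Y
Y % Z
Y % Z % Z
Z % Z % Z
( X ) % Z % Z
( X - Y ) % Z % Z
( Y - Y ) % Z % Z
( Z - Y ) % Z % Z
( lit - Y ) % Z % Z
( lit - Z ) % Z % Z
( lit - lit ) % Z % Z
( lit - lit ) % lit % Z
( lit - lit ) % lit % ( X )
( lit - lit ) % lit % ( Y )
( lit - lit ) % lit % ( Z )
( lit - lit ) % lit % ( lit )

[X [Y [Y [Y [Z ( [X [X [Y [Z lit]]] - [Y [Z lit]]] )]] % [Z lit]] % [Z ( [X [Y [Z lit]]] )]]]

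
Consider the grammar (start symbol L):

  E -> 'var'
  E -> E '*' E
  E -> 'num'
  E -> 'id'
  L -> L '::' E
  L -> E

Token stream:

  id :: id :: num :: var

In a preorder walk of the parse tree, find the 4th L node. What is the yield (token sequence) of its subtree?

id

[L [L [L [L [E id]] :: [E id]] :: [E num]] :: [E var]]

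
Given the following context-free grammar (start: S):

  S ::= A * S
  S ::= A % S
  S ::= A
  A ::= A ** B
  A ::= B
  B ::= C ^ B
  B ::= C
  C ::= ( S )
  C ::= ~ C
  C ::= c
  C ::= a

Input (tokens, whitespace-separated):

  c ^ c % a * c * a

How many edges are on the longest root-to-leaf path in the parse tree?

[S [A [B [C c] ^ [B [C c]]]] % [S [A [B [C a]]] * [S [A [B [C c]]] * [S [A [B [C a]]]]]]]

7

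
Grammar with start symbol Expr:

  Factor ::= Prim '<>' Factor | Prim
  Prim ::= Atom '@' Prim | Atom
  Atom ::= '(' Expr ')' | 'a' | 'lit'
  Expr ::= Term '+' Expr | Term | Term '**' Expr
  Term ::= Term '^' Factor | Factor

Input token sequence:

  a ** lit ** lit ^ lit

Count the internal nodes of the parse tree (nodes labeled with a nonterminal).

19

[Expr [Term [Factor [Prim [Atom a]]]] ** [Expr [Term [Factor [Prim [Atom lit]]]] ** [Expr [Term [Term [Factor [Prim [Atom lit]]]] ^ [Factor [Prim [Atom lit]]]]]]]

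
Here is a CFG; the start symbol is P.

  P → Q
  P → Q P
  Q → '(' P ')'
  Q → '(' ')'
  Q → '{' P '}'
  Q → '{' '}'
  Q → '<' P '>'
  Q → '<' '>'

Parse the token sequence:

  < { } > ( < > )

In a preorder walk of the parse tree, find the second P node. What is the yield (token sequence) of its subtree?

{ }

[P [Q < [P [Q { }]] >] [P [Q ( [P [Q < >]] )]]]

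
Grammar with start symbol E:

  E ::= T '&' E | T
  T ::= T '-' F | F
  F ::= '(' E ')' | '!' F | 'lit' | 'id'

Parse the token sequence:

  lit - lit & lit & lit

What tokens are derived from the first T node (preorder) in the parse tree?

lit - lit

[E [T [T [F lit]] - [F lit]] & [E [T [F lit]] & [E [T [F lit]]]]]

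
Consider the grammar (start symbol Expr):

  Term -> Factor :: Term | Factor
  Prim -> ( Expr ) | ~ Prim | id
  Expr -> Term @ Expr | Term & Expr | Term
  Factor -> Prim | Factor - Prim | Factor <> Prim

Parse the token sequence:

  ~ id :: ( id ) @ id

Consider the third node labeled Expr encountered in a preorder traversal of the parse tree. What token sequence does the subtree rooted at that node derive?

id

[Expr [Term [Factor [Prim ~ [Prim id]]] :: [Term [Factor [Prim ( [Expr [Term [Factor [Prim id]]]] )]]]] @ [Expr [Term [Factor [Prim id]]]]]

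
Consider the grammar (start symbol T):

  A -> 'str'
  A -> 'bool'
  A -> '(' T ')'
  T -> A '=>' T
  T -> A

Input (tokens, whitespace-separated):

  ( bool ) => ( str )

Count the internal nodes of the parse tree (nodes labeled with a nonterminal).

[T [A ( [T [A bool]] )] => [T [A ( [T [A str]] )]]]

8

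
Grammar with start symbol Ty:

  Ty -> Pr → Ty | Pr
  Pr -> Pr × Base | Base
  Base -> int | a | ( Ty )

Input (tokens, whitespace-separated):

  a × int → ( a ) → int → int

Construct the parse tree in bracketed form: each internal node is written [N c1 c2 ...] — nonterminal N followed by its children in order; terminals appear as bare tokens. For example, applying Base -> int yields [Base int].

Ty
Pr → Ty
Pr × Base → Ty
Base × Base → Ty
a × Base → Ty
a × int → Ty
a × int → Pr → Ty
a × int → Base → Ty
a × int → ( Ty ) → Ty
a × int → ( Pr ) → Ty
a × int → ( Base ) → Ty
a × int → ( a ) → Ty
a × int → ( a ) → Pr → Ty
a × int → ( a ) → Base → Ty
a × int → ( a ) → int → Ty
a × int → ( a ) → int → Pr
a × int → ( a ) → int → Base
a × int → ( a ) → int → int

[Ty [Pr [Pr [Base a]] × [Base int]] → [Ty [Pr [Base ( [Ty [Pr [Base a]]] )]] → [Ty [Pr [Base int]] → [Ty [Pr [Base int]]]]]]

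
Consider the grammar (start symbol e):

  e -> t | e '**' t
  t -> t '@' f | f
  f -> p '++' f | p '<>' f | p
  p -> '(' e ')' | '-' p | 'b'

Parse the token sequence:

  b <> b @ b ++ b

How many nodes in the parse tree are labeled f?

4

[e [t [t [f [p b] <> [f [p b]]]] @ [f [p b] ++ [f [p b]]]]]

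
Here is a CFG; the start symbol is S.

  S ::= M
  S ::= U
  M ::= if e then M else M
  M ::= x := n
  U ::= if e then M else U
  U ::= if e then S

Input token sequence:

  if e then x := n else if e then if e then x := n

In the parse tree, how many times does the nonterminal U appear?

3

[S [U if e then [M x := n] else [U if e then [S [U if e then [S [M x := n]]]]]]]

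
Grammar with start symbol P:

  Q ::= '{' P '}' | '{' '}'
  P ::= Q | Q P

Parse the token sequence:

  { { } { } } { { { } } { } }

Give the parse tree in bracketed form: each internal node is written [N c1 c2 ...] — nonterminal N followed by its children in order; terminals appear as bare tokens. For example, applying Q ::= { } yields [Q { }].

[P [Q { [P [Q { }] [P [Q { }]]] }] [P [Q { [P [Q { [P [Q { }]] }] [P [Q { }]]] }]]]

P
Q P
{ P } P
{ Q P } P
{ { } P } P
{ { } Q } P
{ { } { } } P
{ { } { } } Q
{ { } { } } { P }
{ { } { } } { Q P }
{ { } { } } { { P } P }
{ { } { } } { { Q } P }
{ { } { } } { { { } } P }
{ { } { } } { { { } } Q }
{ { } { } } { { { } } { } }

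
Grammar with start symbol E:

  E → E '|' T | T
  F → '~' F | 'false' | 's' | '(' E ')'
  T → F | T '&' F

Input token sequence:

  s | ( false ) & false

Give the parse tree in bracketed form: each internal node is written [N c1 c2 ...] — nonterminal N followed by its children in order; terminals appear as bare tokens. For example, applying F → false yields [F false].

E
E | T
T | T
F | T
s | T
s | T & F
s | F & F
s | ( E ) & F
s | ( T ) & F
s | ( F ) & F
s | ( false ) & F
s | ( false ) & false

[E [E [T [F s]]] | [T [T [F ( [E [T [F false]]] )]] & [F false]]]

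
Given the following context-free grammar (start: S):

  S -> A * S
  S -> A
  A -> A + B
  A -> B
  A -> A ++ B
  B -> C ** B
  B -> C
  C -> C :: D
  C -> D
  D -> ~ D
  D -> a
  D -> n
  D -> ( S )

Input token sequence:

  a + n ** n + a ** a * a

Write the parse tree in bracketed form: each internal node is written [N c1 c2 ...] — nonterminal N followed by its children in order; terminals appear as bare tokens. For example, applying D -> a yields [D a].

[S [A [A [A [B [C [D a]]]] + [B [C [D n]] ** [B [C [D n]]]]] + [B [C [D a]] ** [B [C [D a]]]]] * [S [A [B [C [D a]]]]]]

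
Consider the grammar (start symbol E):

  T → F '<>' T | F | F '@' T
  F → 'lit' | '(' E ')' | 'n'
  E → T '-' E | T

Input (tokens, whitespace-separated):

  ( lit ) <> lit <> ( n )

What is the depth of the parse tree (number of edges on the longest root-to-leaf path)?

[E [T [F ( [E [T [F lit]]] )] <> [T [F lit] <> [T [F ( [E [T [F n]]] )]]]]]

8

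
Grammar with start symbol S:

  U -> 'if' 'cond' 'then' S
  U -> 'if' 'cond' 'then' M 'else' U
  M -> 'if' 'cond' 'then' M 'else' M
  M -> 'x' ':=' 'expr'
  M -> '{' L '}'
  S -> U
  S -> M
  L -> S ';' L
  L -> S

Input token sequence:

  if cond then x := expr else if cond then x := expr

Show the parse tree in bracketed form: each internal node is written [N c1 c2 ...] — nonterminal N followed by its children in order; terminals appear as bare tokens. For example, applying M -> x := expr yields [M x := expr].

[S [U if cond then [M x := expr] else [U if cond then [S [M x := expr]]]]]

S
U
if cond then M else U
if cond then x := expr else U
if cond then x := expr else if cond then S
if cond then x := expr else if cond then M
if cond then x := expr else if cond then x := expr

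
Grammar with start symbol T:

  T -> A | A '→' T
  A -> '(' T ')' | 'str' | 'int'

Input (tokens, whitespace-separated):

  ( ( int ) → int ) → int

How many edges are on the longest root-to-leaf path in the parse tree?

[T [A ( [T [A ( [T [A int]] )] → [T [A int]]] )] → [T [A int]]]

6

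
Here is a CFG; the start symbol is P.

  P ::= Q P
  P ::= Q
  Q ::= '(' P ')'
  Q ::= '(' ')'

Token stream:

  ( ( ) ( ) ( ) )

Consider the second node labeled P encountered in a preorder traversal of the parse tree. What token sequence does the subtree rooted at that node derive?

( ) ( ) ( )

[P [Q ( [P [Q ( )] [P [Q ( )] [P [Q ( )]]]] )]]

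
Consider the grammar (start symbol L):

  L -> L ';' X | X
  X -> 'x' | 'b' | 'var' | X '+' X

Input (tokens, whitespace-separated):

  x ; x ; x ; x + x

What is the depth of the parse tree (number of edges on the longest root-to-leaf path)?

5

[L [L [L [L [X x]] ; [X x]] ; [X x]] ; [X [X x] + [X x]]]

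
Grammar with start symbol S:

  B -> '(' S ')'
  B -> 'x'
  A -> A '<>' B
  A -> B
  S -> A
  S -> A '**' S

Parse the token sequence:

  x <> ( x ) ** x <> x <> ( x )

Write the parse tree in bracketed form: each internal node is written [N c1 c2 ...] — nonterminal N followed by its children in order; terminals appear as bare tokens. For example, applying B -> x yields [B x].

[S [A [A [B x]] <> [B ( [S [A [B x]]] )]] ** [S [A [A [A [B x]] <> [B x]] <> [B ( [S [A [B x]]] )]]]]

S
A ** S
A <> B ** S
B <> B ** S
x <> B ** S
x <> ( S ) ** S
x <> ( A ) ** S
x <> ( B ) ** S
x <> ( x ) ** S
x <> ( x ) ** A
x <> ( x ) ** A <> B
x <> ( x ) ** A <> B <> B
x <> ( x ) ** B <> B <> B
x <> ( x ) ** x <> B <> B
x <> ( x ) ** x <> x <> B
x <> ( x ) ** x <> x <> ( S )
x <> ( x ) ** x <> x <> ( A )
x <> ( x ) ** x <> x <> ( B )
x <> ( x ) ** x <> x <> ( x )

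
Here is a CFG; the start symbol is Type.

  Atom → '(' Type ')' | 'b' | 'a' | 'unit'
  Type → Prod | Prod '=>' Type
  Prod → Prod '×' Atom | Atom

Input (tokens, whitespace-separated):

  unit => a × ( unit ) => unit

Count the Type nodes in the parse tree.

4

[Type [Prod [Atom unit]] => [Type [Prod [Prod [Atom a]] × [Atom ( [Type [Prod [Atom unit]]] )]] => [Type [Prod [Atom unit]]]]]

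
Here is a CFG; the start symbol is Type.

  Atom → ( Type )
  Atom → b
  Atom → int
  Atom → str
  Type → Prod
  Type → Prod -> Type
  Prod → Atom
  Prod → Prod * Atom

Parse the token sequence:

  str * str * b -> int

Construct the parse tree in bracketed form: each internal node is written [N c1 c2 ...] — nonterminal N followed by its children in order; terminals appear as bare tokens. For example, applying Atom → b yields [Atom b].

[Type [Prod [Prod [Prod [Atom str]] * [Atom str]] * [Atom b]] -> [Type [Prod [Atom int]]]]

Type
Prod -> Type
Prod * Atom -> Type
Prod * Atom * Atom -> Type
Atom * Atom * Atom -> Type
str * Atom * Atom -> Type
str * str * Atom -> Type
str * str * b -> Type
str * str * b -> Prod
str * str * b -> Atom
str * str * b -> int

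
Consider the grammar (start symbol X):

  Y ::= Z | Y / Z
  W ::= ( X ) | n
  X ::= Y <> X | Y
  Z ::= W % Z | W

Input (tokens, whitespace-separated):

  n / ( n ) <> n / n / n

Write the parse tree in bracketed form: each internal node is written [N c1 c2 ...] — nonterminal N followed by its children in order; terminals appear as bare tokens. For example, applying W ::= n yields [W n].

[X [Y [Y [Z [W n]]] / [Z [W ( [X [Y [Z [W n]]]] )]]] <> [X [Y [Y [Y [Z [W n]]] / [Z [W n]]] / [Z [W n]]]]]

X
Y <> X
Y / Z <> X
Z / Z <> X
W / Z <> X
n / Z <> X
n / W <> X
n / ( X ) <> X
n / ( Y ) <> X
n / ( Z ) <> X
n / ( W ) <> X
n / ( n ) <> X
n / ( n ) <> Y
n / ( n ) <> Y / Z
n / ( n ) <> Y / Z / Z
n / ( n ) <> Z / Z / Z
n / ( n ) <> W / Z / Z
n / ( n ) <> n / Z / Z
n / ( n ) <> n / W / Z
n / ( n ) <> n / n / Z
n / ( n ) <> n / n / W
n / ( n ) <> n / n / n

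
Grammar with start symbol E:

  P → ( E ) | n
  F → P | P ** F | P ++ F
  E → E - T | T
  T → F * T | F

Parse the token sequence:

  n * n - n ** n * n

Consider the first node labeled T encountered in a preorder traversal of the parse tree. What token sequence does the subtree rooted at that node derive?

[E [E [T [F [P n]] * [T [F [P n]]]]] - [T [F [P n] ** [F [P n]]] * [T [F [P n]]]]]

n * n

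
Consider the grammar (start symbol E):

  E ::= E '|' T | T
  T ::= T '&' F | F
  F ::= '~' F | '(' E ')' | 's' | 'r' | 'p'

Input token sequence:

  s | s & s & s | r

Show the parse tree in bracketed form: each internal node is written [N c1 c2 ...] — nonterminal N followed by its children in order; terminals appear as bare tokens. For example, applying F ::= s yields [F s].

[E [E [E [T [F s]]] | [T [T [T [F s]] & [F s]] & [F s]]] | [T [F r]]]

E
E | T
E | T | T
T | T | T
F | T | T
s | T | T
s | T & F | T
s | T & F & F | T
s | F & F & F | T
s | s & F & F | T
s | s & s & F | T
s | s & s & s | T
s | s & s & s | F
s | s & s & s | r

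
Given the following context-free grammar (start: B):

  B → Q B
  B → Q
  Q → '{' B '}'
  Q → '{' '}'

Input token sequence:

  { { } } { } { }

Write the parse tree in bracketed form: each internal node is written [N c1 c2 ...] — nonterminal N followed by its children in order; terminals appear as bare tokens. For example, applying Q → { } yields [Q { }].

[B [Q { [B [Q { }]] }] [B [Q { }] [B [Q { }]]]]

B
Q B
{ B } B
{ Q } B
{ { } } B
{ { } } Q B
{ { } } { } B
{ { } } { } Q
{ { } } { } { }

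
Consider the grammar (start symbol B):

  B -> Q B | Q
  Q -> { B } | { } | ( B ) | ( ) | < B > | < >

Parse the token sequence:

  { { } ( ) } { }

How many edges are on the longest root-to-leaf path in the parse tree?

[B [Q { [B [Q { }] [B [Q ( )]]] }] [B [Q { }]]]

5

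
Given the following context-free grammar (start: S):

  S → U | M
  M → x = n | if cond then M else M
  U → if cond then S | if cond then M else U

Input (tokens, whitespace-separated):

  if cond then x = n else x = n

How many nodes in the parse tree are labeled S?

[S [M if cond then [M x = n] else [M x = n]]]

1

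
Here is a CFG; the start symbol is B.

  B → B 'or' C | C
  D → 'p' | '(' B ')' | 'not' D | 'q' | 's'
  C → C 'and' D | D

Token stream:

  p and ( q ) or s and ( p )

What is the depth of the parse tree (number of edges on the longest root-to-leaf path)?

7

[B [B [C [C [D p]] and [D ( [B [C [D q]]] )]]] or [C [C [D s]] and [D ( [B [C [D p]]] )]]]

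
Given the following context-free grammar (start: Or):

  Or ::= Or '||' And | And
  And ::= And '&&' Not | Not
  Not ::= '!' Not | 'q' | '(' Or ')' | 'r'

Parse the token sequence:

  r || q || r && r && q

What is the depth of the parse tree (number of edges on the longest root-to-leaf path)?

[Or [Or [Or [And [Not r]]] || [And [Not q]]] || [And [And [And [Not r]] && [Not r]] && [Not q]]]

5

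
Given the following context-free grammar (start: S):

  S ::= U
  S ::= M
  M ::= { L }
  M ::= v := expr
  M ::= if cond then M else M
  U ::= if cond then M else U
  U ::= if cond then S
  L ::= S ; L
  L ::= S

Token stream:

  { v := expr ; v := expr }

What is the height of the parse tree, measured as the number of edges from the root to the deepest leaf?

[S [M { [L [S [M v := expr]] ; [L [S [M v := expr]]]] }]]

6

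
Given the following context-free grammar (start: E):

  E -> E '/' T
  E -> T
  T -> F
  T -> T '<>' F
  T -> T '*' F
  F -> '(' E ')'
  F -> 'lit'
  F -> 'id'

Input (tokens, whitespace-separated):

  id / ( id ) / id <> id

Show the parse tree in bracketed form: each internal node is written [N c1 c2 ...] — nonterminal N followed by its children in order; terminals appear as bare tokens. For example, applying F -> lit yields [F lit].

E
E / T
E / T / T
T / T / T
F / T / T
id / T / T
id / F / T
id / ( E ) / T
id / ( T ) / T
id / ( F ) / T
id / ( id ) / T
id / ( id ) / T <> F
id / ( id ) / F <> F
id / ( id ) / id <> F
id / ( id ) / id <> id

[E [E [E [T [F id]]] / [T [F ( [E [T [F id]]] )]]] / [T [T [F id]] <> [F id]]]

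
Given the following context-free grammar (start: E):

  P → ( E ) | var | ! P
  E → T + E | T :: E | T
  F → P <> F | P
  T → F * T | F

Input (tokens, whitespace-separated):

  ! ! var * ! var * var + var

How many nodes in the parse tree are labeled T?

4

[E [T [F [P ! [P ! [P var]]]] * [T [F [P ! [P var]]] * [T [F [P var]]]]] + [E [T [F [P var]]]]]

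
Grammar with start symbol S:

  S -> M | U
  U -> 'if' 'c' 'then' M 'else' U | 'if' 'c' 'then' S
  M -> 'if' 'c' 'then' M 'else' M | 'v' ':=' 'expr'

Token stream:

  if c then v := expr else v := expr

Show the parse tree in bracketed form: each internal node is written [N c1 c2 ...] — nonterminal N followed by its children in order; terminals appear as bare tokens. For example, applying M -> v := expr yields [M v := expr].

S
M
if c then M else M
if c then v := expr else M
if c then v := expr else v := expr

[S [M if c then [M v := expr] else [M v := expr]]]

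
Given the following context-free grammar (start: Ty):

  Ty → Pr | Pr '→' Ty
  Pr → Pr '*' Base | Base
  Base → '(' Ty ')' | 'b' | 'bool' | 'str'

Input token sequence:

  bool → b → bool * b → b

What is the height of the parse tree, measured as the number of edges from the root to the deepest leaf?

[Ty [Pr [Base bool]] → [Ty [Pr [Base b]] → [Ty [Pr [Pr [Base bool]] * [Base b]] → [Ty [Pr [Base b]]]]]]

6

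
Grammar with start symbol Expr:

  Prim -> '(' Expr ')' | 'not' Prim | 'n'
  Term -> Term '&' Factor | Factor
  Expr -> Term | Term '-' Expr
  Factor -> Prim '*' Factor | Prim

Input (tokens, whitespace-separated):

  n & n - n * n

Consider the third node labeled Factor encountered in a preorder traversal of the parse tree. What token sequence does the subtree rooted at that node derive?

n * n

[Expr [Term [Term [Factor [Prim n]]] & [Factor [Prim n]]] - [Expr [Term [Factor [Prim n] * [Factor [Prim n]]]]]]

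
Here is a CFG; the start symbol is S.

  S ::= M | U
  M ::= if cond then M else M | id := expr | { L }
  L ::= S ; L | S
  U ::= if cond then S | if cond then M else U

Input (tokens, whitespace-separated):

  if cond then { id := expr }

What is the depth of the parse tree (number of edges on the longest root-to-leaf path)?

7

[S [U if cond then [S [M { [L [S [M id := expr]]] }]]]]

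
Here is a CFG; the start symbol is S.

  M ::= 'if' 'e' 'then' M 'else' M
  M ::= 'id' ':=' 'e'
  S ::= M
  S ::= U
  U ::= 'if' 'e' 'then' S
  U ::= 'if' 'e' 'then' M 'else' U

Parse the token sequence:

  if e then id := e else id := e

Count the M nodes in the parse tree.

3

[S [M if e then [M id := e] else [M id := e]]]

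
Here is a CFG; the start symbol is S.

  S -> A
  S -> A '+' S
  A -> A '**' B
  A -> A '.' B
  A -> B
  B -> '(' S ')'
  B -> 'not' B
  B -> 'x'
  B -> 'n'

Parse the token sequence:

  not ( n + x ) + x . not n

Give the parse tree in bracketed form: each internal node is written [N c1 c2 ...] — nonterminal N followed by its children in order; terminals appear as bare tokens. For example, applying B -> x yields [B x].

[S [A [B not [B ( [S [A [B n]] + [S [A [B x]]]] )]]] + [S [A [A [B x]] . [B not [B n]]]]]

S
A + S
B + S
not B + S
not ( S ) + S
not ( A + S ) + S
not ( B + S ) + S
not ( n + S ) + S
not ( n + A ) + S
not ( n + B ) + S
not ( n + x ) + S
not ( n + x ) + A
not ( n + x ) + A . B
not ( n + x ) + B . B
not ( n + x ) + x . B
not ( n + x ) + x . not B
not ( n + x ) + x . not n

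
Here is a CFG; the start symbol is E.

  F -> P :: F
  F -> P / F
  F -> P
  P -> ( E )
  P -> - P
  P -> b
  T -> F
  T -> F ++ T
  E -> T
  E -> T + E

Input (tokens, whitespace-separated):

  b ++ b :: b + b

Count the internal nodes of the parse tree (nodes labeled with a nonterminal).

13

[E [T [F [P b]] ++ [T [F [P b] :: [F [P b]]]]] + [E [T [F [P b]]]]]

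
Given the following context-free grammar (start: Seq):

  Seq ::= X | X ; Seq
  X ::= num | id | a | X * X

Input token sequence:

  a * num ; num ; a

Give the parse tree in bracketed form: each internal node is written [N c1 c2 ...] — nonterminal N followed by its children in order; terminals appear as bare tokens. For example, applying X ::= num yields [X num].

Seq
X ; Seq
X * X ; Seq
a * X ; Seq
a * num ; Seq
a * num ; X ; Seq
a * num ; num ; Seq
a * num ; num ; X
a * num ; num ; a

[Seq [X [X a] * [X num]] ; [Seq [X num] ; [Seq [X a]]]]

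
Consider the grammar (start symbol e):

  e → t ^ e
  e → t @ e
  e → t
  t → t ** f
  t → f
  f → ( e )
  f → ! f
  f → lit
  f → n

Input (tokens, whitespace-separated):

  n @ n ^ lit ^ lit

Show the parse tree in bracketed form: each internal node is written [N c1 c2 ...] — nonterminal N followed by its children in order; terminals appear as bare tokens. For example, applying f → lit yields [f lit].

[e [t [f n]] @ [e [t [f n]] ^ [e [t [f lit]] ^ [e [t [f lit]]]]]]

e
t @ e
f @ e
n @ e
n @ t ^ e
n @ f ^ e
n @ n ^ e
n @ n ^ t ^ e
n @ n ^ f ^ e
n @ n ^ lit ^ e
n @ n ^ lit ^ t
n @ n ^ lit ^ f
n @ n ^ lit ^ lit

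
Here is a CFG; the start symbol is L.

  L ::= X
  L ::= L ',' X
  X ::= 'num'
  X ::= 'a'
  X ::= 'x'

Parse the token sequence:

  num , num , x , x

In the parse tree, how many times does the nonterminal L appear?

4

[L [L [L [L [X num]] , [X num]] , [X x]] , [X x]]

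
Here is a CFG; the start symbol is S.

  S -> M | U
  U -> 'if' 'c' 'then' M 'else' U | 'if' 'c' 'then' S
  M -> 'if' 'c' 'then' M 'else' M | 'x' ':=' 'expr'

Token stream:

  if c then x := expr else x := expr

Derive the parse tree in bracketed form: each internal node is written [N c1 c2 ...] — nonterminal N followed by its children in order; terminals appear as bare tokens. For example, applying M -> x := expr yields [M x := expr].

[S [M if c then [M x := expr] else [M x := expr]]]

S
M
if c then M else M
if c then x := expr else M
if c then x := expr else x := expr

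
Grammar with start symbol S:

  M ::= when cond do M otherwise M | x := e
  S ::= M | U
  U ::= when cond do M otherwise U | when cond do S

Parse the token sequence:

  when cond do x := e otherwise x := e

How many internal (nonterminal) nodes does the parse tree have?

[S [M when cond do [M x := e] otherwise [M x := e]]]

4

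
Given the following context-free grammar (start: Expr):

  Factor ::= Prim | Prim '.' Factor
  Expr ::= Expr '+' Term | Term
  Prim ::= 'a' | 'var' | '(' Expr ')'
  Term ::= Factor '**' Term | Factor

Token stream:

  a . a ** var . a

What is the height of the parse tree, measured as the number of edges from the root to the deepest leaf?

6

[Expr [Term [Factor [Prim a] . [Factor [Prim a]]] ** [Term [Factor [Prim var] . [Factor [Prim a]]]]]]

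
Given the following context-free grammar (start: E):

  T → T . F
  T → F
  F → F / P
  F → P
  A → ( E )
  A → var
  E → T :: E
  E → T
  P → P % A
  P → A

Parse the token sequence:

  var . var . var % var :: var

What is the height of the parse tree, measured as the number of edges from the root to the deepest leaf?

[E [T [T [T [F [P [A var]]]] . [F [P [A var]]]] . [F [P [P [A var]] % [A var]]]] :: [E [T [F [P [A var]]]]]]

7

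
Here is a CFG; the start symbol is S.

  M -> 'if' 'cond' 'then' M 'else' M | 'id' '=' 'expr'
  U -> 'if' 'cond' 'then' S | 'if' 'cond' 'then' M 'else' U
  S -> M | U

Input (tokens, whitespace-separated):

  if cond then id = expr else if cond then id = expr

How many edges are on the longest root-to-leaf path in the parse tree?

5

[S [U if cond then [M id = expr] else [U if cond then [S [M id = expr]]]]]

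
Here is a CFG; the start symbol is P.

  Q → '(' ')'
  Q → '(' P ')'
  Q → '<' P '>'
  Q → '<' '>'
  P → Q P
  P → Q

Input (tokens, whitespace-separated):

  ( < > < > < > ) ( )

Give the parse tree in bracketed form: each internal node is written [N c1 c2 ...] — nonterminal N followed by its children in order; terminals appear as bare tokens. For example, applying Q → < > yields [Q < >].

P
Q P
( P ) P
( Q P ) P
( < > P ) P
( < > Q P ) P
( < > < > P ) P
( < > < > Q ) P
( < > < > < > ) P
( < > < > < > ) Q
( < > < > < > ) ( )

[P [Q ( [P [Q < >] [P [Q < >] [P [Q < >]]]] )] [P [Q ( )]]]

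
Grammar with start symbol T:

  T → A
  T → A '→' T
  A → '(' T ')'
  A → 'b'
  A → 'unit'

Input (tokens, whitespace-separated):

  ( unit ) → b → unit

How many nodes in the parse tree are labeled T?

4

[T [A ( [T [A unit]] )] → [T [A b] → [T [A unit]]]]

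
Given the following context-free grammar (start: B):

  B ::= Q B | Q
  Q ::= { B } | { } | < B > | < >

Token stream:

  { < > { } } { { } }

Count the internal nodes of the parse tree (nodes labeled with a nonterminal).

[B [Q { [B [Q < >] [B [Q { }]]] }] [B [Q { [B [Q { }]] }]]]

10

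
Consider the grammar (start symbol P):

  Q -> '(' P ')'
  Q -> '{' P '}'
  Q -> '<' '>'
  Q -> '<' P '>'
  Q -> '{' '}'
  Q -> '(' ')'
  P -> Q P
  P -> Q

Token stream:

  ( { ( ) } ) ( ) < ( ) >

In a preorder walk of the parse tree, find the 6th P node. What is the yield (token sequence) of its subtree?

[P [Q ( [P [Q { [P [Q ( )]] }]] )] [P [Q ( )] [P [Q < [P [Q ( )]] >]]]]

( )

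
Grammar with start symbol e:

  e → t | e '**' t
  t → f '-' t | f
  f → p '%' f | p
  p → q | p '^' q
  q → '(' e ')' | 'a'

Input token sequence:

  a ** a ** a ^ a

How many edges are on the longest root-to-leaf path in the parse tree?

7

[e [e [e [t [f [p [q a]]]]] ** [t [f [p [q a]]]]] ** [t [f [p [p [q a]] ^ [q a]]]]]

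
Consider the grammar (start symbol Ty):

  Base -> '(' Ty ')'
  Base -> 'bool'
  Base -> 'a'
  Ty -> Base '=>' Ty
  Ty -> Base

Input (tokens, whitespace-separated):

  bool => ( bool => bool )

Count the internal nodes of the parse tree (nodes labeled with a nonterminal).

[Ty [Base bool] => [Ty [Base ( [Ty [Base bool] => [Ty [Base bool]]] )]]]

8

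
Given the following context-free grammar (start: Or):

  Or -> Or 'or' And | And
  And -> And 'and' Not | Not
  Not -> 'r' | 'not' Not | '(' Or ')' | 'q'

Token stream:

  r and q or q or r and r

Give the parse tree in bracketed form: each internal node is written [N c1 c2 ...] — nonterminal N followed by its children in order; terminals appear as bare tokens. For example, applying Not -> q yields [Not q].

Or
Or or And
Or or And or And
And or And or And
And and Not or And or And
Not and Not or And or And
r and Not or And or And
r and q or And or And
r and q or Not or And
r and q or q or And
r and q or q or And and Not
r and q or q or Not and Not
r and q or q or r and Not
r and q or q or r and r

[Or [Or [Or [And [And [Not r]] and [Not q]]] or [And [Not q]]] or [And [And [Not r]] and [Not r]]]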